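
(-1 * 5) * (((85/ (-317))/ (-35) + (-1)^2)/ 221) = -0.02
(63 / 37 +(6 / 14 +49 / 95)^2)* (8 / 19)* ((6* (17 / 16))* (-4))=-8660286132 / 310884175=-27.86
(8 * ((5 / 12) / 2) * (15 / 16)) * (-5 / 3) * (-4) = 125 / 12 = 10.42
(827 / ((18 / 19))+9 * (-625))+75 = -84187 / 18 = -4677.06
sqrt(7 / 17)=sqrt(119) / 17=0.64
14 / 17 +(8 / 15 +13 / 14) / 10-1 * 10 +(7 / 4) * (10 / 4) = -332387 / 71400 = -4.66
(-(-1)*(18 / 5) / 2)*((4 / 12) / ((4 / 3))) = 9 / 20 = 0.45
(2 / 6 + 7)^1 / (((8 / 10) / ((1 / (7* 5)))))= 11 / 42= 0.26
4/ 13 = 0.31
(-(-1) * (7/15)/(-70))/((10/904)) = -0.60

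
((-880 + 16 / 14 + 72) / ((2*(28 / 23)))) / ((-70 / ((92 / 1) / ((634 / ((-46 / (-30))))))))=8589902 / 8154825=1.05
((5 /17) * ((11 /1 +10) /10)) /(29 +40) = 7 /782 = 0.01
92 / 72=23 / 18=1.28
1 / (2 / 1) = 1 / 2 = 0.50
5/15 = 1/3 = 0.33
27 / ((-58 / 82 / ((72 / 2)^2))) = -49471.45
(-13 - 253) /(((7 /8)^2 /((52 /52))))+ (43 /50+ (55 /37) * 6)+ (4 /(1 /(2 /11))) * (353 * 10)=317609807 /142450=2229.62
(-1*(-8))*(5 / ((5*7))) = 8 / 7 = 1.14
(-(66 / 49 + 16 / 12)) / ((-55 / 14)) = 788 / 1155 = 0.68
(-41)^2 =1681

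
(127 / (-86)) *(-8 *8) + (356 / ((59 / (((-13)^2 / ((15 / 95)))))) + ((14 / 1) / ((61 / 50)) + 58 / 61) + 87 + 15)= 6667.22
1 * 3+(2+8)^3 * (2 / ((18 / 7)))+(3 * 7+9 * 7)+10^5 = 907783 / 9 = 100864.78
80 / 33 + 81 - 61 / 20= 53047 / 660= 80.37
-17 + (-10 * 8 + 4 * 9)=-61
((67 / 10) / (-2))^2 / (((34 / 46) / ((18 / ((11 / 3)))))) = 2787669 / 37400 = 74.54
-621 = -621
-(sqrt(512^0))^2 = -1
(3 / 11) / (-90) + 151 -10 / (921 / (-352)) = 15684703 / 101310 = 154.82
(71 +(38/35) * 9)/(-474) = -2827/16590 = -0.17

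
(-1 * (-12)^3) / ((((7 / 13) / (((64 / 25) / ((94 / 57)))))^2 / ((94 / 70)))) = 971583455232 / 50378125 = 19285.82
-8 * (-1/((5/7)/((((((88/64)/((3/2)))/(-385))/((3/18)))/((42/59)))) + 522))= 236/14349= 0.02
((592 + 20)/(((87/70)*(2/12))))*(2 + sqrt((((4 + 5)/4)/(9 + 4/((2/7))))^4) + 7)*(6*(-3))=-7350412230/15341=-479135.14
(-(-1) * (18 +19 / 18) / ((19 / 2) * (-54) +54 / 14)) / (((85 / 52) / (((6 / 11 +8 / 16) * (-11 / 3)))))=717899 / 8179380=0.09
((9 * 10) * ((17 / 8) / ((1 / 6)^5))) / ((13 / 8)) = 11897280 / 13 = 915175.38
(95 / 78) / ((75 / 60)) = 38 / 39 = 0.97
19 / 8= 2.38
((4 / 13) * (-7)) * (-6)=168 / 13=12.92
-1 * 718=-718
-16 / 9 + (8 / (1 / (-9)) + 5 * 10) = -214 / 9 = -23.78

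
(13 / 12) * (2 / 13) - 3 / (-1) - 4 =-5 / 6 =-0.83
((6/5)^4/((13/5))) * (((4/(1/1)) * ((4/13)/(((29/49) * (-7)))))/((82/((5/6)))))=-12096/5023525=-0.00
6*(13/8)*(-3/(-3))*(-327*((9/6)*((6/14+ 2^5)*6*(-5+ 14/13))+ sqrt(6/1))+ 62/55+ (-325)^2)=1801927404/385- 12753*sqrt(6)/4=4672521.33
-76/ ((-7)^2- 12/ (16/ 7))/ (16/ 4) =-76/ 175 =-0.43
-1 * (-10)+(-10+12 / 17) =12 / 17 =0.71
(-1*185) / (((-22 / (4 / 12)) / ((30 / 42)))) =925 / 462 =2.00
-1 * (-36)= 36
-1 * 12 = -12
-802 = -802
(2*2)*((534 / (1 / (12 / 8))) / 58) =1602 / 29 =55.24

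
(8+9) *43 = 731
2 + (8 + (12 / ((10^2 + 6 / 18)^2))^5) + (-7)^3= -2032868046285453378576368565 / 6104708847704064244053001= -333.00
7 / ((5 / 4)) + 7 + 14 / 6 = 224 / 15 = 14.93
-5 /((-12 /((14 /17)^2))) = 245 /867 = 0.28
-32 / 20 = -8 / 5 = -1.60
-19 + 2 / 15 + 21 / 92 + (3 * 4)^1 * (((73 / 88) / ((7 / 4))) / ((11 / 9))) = -16345727 / 1168860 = -13.98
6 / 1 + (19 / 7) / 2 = 103 / 14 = 7.36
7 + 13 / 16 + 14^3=2751.81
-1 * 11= -11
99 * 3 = 297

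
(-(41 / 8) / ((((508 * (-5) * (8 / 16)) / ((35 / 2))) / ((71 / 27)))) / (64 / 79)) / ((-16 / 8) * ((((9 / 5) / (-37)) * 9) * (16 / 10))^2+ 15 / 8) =1377370579375 / 5368693457664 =0.26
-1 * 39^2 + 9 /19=-28890 /19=-1520.53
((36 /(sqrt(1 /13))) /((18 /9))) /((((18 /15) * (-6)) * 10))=-sqrt(13) /4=-0.90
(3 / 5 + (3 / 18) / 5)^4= 130321 / 810000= 0.16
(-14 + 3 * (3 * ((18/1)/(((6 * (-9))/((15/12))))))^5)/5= -23711/5120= -4.63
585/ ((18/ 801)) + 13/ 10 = 130169/ 5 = 26033.80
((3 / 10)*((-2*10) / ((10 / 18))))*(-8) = 432 / 5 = 86.40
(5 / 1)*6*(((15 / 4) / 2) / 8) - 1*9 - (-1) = -31 / 32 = -0.97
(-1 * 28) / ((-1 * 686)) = 2 / 49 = 0.04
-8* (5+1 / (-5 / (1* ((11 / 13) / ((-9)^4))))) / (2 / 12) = -34117024 / 142155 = -240.00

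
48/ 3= 16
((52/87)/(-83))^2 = 2704/52142841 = 0.00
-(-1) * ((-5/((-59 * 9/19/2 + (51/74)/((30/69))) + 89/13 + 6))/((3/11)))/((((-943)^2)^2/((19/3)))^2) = -3629096900/1412135992953916941612901634307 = -0.00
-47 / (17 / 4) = -188 / 17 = -11.06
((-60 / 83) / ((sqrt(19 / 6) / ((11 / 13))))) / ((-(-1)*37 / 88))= -58080*sqrt(114) / 758537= -0.82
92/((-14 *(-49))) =46/343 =0.13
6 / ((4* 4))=3 / 8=0.38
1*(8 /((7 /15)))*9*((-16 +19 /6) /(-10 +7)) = 660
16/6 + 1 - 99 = -286/3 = -95.33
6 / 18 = 0.33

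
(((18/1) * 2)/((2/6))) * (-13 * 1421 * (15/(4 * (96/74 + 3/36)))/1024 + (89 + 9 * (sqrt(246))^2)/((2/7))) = 135780705837/156928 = 865242.06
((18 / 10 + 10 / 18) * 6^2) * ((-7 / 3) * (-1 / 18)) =1484 / 135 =10.99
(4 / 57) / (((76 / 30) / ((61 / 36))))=305 / 6498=0.05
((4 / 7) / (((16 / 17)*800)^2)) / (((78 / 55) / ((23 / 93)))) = 73117 / 415973376000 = 0.00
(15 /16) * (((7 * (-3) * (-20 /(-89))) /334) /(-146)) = 1575 /17359984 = 0.00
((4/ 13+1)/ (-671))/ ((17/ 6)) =-6/ 8723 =-0.00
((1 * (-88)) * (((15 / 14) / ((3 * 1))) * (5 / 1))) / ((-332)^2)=-275 / 192892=-0.00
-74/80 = -37/40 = -0.92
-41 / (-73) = 41 / 73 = 0.56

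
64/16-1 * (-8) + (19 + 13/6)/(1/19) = 2485/6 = 414.17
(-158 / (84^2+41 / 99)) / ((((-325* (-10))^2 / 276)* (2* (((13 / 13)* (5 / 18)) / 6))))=-58282092 / 9223505078125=-0.00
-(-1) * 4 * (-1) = -4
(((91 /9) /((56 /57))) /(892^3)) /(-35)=-247 /596175121920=-0.00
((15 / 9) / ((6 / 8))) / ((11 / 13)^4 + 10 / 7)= 3998540 / 3492873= 1.14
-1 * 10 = -10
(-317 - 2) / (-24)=319 / 24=13.29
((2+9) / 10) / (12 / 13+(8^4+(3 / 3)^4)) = 13 / 48430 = 0.00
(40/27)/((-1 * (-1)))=40/27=1.48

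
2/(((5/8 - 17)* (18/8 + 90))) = -64/48339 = -0.00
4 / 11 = 0.36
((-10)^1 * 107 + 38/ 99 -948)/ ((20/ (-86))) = 4294496/ 495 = 8675.75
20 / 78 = 10 / 39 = 0.26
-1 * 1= -1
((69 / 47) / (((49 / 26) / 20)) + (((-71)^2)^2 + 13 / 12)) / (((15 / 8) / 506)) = 142141001746876 / 20727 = 6857770142.66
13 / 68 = 0.19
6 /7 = 0.86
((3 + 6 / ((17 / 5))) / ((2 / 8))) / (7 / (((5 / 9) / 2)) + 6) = 135 / 221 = 0.61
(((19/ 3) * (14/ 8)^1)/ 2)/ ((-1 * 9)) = -133/ 216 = -0.62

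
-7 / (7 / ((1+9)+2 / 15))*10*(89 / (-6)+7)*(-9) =-7144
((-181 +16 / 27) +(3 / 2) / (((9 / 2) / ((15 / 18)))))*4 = -19454 / 27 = -720.52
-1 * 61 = -61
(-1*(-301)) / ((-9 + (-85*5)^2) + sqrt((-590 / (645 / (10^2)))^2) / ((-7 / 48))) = 0.00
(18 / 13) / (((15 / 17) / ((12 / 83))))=1224 / 5395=0.23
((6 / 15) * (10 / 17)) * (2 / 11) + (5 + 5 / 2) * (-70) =-98167 / 187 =-524.96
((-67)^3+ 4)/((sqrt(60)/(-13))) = 1303289* sqrt(15)/10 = 504761.66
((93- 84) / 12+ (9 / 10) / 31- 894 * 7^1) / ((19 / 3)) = -987.98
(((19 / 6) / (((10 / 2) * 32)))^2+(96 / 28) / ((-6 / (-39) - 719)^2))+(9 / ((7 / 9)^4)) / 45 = 9586033509433 / 17527284633600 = 0.55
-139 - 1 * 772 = -911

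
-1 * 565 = -565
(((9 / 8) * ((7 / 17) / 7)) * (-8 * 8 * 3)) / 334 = -108 / 2839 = -0.04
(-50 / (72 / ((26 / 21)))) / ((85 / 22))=-0.22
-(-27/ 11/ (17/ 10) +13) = -2161/ 187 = -11.56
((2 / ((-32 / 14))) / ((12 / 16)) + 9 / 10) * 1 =-4 / 15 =-0.27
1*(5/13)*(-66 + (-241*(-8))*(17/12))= 39980/39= 1025.13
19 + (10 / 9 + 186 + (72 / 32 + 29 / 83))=623627 / 2988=208.71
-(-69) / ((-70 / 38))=-1311 / 35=-37.46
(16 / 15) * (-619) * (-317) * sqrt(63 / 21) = 3139568 * sqrt(3) / 15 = 362526.09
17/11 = 1.55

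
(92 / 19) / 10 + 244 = 23226 / 95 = 244.48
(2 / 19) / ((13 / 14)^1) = 28 / 247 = 0.11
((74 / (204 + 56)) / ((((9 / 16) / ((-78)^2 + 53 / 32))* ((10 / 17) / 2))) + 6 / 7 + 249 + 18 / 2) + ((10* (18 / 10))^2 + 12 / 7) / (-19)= 877241023 / 81900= 10711.12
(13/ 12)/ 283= 13/ 3396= 0.00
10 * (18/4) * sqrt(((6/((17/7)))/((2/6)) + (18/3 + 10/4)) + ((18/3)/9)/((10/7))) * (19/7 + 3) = 60 * sqrt(4260030)/119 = 1040.66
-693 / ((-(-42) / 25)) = -825 / 2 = -412.50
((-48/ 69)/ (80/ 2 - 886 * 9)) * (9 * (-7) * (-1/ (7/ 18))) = 1296/ 91241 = 0.01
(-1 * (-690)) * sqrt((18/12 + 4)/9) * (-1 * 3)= -345 * sqrt(22)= -1618.19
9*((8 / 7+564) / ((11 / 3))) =106812 / 77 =1387.17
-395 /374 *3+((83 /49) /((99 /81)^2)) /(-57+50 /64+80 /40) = -1115485149 /349751710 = -3.19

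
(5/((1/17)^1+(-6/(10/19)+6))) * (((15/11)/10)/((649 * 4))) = -1275/25928848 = -0.00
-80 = -80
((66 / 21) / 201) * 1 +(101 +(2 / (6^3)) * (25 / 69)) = 353060161 / 3494988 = 101.02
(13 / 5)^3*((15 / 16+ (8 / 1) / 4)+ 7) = 349323 / 2000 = 174.66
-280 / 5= -56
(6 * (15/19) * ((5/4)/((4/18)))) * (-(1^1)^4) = -2025/76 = -26.64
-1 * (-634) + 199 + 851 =1684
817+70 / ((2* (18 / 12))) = 2521 / 3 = 840.33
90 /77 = 1.17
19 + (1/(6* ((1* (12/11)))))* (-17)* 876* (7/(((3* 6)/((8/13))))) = -184445/351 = -525.48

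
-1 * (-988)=988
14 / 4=7 / 2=3.50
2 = 2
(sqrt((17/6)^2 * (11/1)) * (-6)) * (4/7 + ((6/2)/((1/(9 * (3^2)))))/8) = -29461 * sqrt(11)/56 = -1744.84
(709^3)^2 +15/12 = 127021550911887242.25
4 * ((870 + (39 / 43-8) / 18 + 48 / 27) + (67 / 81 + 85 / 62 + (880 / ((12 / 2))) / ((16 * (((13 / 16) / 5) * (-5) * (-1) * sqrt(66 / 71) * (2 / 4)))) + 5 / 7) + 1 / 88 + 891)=160 * sqrt(4686) / 117 + 117413016667 / 16627842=7154.84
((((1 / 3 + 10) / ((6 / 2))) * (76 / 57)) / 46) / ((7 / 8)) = 0.11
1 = 1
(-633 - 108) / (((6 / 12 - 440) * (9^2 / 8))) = 0.17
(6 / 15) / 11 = 2 / 55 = 0.04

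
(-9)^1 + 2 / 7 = -61 / 7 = -8.71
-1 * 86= -86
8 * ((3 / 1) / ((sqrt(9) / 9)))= 72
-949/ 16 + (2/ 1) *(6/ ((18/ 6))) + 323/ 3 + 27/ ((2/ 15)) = 12233/ 48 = 254.85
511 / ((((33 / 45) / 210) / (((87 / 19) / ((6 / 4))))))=93359700 / 209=446697.13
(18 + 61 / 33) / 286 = 655 / 9438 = 0.07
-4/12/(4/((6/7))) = -1/14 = -0.07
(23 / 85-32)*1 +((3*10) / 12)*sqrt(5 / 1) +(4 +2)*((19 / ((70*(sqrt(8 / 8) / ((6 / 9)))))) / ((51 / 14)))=-1603 / 51 +5*sqrt(5) / 2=-25.84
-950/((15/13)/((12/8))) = -1235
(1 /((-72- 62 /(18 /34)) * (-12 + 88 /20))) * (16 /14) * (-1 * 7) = -90 /16169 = -0.01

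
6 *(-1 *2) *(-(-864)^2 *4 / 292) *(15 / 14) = 67184640 / 511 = 131476.79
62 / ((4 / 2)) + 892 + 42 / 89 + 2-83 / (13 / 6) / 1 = 1026449 / 1157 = 887.16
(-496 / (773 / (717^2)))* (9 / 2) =-1147446648 / 773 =-1484407.05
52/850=26/425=0.06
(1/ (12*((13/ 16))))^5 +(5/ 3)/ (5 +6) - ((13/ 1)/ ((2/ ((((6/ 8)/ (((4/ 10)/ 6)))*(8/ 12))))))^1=-192929367139/ 3969864756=-48.60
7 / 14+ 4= 9 / 2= 4.50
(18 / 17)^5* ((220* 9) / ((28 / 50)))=46766808000 / 9938999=4705.38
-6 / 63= -2 / 21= -0.10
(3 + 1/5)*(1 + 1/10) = 88/25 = 3.52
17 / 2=8.50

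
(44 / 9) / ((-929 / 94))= -0.49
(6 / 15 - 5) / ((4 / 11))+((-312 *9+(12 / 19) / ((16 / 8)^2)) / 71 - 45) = -2622377 / 26980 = -97.20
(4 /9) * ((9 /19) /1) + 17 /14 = 379 /266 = 1.42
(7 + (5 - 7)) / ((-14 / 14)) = -5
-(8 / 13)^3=-512 / 2197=-0.23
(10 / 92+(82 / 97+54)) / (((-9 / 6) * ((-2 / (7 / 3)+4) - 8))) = 572145 / 75854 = 7.54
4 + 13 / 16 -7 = -35 / 16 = -2.19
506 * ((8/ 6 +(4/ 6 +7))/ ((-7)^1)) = -650.57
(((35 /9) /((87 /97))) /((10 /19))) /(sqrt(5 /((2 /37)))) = 0.86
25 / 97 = 0.26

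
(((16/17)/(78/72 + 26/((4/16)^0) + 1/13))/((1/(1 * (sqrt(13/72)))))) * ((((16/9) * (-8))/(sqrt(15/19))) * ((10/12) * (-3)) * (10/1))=133120 * sqrt(7410)/1944783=5.89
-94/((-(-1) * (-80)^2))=-47/3200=-0.01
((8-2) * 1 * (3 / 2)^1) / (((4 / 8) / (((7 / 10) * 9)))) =567 / 5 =113.40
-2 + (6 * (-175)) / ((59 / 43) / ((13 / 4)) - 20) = 94177 / 1824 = 51.63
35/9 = 3.89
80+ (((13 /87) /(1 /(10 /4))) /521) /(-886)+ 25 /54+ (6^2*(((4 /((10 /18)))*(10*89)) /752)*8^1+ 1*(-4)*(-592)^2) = -47542119535730533 /33975124812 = -1399321.41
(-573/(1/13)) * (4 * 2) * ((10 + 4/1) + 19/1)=-1966536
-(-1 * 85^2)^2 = -52200625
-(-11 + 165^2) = -27214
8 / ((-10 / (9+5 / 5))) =-8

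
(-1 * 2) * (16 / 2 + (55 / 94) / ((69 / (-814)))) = -7118 / 3243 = -2.19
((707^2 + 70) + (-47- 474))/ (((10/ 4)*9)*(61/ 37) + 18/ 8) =12692.93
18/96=3/16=0.19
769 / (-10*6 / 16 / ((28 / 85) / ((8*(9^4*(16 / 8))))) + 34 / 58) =-156107 / 242592856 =-0.00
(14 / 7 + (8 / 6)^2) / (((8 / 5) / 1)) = 85 / 36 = 2.36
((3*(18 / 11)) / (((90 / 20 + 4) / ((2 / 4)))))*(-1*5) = -270 / 187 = -1.44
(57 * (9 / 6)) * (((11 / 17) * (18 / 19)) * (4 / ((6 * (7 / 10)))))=49.92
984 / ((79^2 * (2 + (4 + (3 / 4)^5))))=0.03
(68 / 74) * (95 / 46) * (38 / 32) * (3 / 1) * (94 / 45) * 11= 3172829 / 20424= 155.35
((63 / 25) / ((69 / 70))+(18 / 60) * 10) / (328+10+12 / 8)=1278 / 78085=0.02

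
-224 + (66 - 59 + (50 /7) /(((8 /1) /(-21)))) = -943 /4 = -235.75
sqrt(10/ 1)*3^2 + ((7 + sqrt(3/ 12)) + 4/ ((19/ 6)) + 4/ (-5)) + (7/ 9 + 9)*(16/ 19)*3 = 9*sqrt(10) + 18619/ 570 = 61.13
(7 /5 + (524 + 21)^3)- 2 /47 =38041477194 /235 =161878626.36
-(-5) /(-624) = -5 /624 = -0.01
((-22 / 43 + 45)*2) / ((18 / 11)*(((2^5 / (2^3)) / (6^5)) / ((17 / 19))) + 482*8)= 77269896 / 3348659185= 0.02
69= 69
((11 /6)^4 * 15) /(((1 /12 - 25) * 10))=-14641 /21528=-0.68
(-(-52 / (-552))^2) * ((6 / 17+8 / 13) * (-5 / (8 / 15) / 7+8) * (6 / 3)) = -518843 / 4532472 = -0.11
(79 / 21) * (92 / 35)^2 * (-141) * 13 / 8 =-51068602 / 8575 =-5955.52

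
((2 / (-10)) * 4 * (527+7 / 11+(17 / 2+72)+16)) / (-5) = 27462 / 275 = 99.86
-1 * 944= -944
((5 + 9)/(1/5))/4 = 35/2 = 17.50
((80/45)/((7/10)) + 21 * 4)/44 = 1363/693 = 1.97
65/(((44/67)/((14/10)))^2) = 2859493/9680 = 295.40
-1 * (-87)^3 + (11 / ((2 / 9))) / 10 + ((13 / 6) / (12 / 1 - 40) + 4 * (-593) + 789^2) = 1074071773 / 840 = 1278656.87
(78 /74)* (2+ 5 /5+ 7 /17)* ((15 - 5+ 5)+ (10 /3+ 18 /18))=43732 /629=69.53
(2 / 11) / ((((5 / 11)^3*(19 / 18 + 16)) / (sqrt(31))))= 4356*sqrt(31) / 38375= 0.63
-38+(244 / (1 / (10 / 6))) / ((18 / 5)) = 2024 / 27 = 74.96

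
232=232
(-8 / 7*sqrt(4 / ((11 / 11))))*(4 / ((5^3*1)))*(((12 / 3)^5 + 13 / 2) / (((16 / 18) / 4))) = -296784 / 875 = -339.18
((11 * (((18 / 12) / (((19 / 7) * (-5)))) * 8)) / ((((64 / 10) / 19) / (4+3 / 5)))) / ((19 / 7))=-37191 / 760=-48.94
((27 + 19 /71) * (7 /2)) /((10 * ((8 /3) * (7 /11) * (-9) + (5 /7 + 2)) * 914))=-0.00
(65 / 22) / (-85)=-13 / 374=-0.03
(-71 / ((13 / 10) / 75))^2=2835562500 / 169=16778476.33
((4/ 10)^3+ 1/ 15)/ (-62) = -49/ 23250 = -0.00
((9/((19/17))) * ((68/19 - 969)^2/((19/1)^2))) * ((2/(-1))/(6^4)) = -5719916033/178279128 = -32.08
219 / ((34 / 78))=8541 / 17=502.41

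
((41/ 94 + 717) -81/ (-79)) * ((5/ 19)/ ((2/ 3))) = 4212075/ 14852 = 283.60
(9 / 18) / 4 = 1 / 8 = 0.12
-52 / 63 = -0.83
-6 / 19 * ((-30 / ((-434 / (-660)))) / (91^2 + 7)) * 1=7425 / 4271428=0.00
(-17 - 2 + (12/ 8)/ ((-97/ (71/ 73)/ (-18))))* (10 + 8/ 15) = -20954276/ 106215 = -197.28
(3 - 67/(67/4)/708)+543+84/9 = 98293/177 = 555.33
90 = 90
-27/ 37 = -0.73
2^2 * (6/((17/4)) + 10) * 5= 3880/17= 228.24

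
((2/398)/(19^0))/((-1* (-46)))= 1/9154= 0.00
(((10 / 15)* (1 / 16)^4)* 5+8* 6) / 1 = 4718597 / 98304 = 48.00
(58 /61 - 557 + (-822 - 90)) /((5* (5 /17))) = -1522367 /1525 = -998.27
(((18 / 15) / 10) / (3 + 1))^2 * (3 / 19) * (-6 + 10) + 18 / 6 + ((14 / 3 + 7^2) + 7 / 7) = 8217581 / 142500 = 57.67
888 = 888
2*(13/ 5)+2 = 36/ 5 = 7.20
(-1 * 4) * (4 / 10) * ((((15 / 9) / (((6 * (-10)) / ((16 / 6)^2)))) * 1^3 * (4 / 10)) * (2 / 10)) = 256 / 10125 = 0.03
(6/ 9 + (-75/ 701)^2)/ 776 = 999677/ 1143981528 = 0.00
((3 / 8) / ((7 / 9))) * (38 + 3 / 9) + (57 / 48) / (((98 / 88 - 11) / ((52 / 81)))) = 36316073 / 1973160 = 18.41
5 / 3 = 1.67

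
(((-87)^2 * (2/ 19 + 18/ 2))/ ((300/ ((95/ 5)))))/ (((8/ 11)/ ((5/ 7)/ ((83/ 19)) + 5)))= 72019035/ 2324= 30989.26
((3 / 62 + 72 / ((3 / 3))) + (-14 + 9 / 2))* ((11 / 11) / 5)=1939 / 155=12.51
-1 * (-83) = 83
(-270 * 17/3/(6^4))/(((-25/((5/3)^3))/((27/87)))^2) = -2125/544968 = -0.00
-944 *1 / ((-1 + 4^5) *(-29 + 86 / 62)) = 0.03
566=566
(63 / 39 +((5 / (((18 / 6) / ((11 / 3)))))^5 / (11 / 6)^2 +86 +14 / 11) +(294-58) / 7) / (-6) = -17459336225 / 39405366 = -443.07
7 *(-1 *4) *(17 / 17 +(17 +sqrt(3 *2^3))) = -504- 56 *sqrt(6) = -641.17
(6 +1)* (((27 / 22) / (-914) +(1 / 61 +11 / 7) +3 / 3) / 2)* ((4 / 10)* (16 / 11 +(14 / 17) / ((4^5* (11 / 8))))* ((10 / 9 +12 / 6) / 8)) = 60160959999 / 29359610368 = 2.05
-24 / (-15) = 1.60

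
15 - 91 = -76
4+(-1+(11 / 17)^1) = 62 / 17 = 3.65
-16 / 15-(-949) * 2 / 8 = 14171 / 60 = 236.18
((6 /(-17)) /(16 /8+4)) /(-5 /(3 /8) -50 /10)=3 /935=0.00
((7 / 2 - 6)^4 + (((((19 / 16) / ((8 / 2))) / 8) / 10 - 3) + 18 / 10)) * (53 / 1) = 2055075 / 1024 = 2006.91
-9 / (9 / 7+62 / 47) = -2961 / 857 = -3.46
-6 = -6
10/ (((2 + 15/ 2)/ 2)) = 2.11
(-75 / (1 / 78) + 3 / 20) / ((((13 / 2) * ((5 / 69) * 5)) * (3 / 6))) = -8072793 / 1625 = -4967.87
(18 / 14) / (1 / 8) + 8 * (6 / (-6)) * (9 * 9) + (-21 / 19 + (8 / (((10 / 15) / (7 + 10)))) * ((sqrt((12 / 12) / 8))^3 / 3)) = -635.81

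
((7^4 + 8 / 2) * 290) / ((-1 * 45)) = -139490 / 9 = -15498.89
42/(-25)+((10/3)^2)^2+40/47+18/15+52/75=11851304/95175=124.52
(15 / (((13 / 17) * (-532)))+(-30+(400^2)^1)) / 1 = 1106352265 / 6916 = 159969.96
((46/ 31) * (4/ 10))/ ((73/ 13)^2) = 15548/ 825995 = 0.02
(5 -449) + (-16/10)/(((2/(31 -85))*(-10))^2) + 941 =60667/125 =485.34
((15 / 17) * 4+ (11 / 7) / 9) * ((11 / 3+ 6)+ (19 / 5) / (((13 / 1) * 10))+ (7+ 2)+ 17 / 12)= 311167513 / 4176900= 74.50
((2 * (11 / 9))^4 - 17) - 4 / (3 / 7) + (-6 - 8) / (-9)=71689 / 6561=10.93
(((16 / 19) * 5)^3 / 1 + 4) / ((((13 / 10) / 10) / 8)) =431548800 / 89167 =4839.78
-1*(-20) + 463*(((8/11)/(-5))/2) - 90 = -5702/55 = -103.67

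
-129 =-129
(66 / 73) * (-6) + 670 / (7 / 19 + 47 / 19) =453953 / 1971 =230.32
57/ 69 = 19/ 23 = 0.83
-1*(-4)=4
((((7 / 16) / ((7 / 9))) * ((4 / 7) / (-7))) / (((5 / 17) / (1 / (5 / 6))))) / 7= -459 / 17150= -0.03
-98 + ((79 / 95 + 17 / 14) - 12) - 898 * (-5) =5828121 / 1330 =4382.05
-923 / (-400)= 923 / 400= 2.31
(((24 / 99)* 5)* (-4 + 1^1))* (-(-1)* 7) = -280 / 11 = -25.45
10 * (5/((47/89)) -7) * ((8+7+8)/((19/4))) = 106720/893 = 119.51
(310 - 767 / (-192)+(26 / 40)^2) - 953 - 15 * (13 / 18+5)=-3477197 / 4800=-724.42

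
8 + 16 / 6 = 32 / 3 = 10.67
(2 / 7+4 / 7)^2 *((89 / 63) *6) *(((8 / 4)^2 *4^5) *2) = 17498112 / 343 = 51014.90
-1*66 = -66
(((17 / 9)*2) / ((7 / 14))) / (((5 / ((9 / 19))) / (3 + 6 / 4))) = 306 / 95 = 3.22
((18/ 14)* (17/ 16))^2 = 23409/ 12544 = 1.87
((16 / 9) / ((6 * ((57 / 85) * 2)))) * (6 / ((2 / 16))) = 5440 / 513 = 10.60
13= 13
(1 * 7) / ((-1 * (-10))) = 7 / 10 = 0.70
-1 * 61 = -61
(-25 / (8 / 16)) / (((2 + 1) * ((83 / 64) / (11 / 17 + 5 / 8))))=-69200 / 4233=-16.35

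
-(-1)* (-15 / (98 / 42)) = -45 / 7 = -6.43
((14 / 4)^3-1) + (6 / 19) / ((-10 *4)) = 31819 / 760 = 41.87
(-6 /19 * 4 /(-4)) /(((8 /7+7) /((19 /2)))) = 7 /19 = 0.37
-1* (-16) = 16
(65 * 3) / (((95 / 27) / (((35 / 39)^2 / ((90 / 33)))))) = 8085 / 494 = 16.37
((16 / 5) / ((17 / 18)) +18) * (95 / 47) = 43.23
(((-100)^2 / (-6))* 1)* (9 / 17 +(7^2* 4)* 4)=-66685000 / 51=-1307549.02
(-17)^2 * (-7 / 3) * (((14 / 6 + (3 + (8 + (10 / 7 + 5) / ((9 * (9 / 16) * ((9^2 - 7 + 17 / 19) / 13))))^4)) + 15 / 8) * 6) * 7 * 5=-3415070383332285952594446955 / 5272853552334704196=-647670250.93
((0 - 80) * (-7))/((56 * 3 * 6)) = 5/9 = 0.56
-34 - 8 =-42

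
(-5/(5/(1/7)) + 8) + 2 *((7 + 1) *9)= 1063/7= 151.86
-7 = -7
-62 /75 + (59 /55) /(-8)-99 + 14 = -85.96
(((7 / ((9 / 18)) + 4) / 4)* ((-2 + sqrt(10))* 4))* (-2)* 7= 504-252* sqrt(10)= -292.89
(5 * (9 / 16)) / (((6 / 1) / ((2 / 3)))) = 5 / 16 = 0.31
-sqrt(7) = -2.65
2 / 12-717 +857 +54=1165 / 6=194.17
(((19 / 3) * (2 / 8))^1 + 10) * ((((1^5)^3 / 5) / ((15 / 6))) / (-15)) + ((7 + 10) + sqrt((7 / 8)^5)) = 49 * sqrt(14) / 256 + 38111 / 2250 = 17.65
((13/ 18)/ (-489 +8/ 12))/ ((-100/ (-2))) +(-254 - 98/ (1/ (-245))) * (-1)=-10440762013/ 439500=-23756.00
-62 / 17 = -3.65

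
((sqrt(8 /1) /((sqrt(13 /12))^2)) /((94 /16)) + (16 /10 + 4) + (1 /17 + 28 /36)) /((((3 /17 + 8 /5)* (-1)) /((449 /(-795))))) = 2.19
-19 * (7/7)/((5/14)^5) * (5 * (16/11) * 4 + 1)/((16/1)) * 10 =-422796892/6875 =-61497.73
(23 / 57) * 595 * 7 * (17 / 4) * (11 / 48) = 17913665 / 10944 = 1636.85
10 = 10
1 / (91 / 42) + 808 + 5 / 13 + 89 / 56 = 589997 / 728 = 810.44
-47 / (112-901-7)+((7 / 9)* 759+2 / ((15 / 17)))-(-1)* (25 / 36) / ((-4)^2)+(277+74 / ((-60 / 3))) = 866.00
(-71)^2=5041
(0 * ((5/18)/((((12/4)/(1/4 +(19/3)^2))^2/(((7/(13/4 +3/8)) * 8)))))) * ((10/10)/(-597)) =0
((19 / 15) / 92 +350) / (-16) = -21.88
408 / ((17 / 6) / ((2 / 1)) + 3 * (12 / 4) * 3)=4896 / 341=14.36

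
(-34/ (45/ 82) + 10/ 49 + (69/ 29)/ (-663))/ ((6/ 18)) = -872712973/ 4710615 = -185.27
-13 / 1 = -13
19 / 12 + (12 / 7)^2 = 2659 / 588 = 4.52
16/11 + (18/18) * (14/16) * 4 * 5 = 417/22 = 18.95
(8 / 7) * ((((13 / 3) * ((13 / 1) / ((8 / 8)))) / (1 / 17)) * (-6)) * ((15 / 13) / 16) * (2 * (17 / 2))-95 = -57020 / 7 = -8145.71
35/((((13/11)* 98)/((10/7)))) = 275/637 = 0.43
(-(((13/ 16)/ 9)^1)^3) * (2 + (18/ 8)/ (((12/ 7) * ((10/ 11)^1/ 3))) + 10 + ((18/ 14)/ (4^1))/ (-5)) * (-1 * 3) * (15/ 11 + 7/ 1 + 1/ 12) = 0.30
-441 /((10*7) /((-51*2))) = 3213 /5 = 642.60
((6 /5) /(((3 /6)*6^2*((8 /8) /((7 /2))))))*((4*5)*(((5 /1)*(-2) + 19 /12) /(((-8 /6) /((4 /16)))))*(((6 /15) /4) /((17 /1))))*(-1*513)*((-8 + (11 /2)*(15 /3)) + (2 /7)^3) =-231310503 /533120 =-433.88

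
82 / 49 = 1.67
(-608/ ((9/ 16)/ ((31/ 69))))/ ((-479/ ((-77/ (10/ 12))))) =-46441472/ 495765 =-93.68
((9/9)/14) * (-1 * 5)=-0.36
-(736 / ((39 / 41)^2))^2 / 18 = -765351715328 / 20820969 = -36758.70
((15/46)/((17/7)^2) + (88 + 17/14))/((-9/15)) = -20768120/139587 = -148.78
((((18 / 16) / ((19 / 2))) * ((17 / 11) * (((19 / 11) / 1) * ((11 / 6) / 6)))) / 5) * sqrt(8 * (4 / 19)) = 17 * sqrt(38) / 4180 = 0.03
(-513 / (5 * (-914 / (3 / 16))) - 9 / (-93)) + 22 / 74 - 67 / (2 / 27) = -75824369407 / 83868640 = -904.08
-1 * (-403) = 403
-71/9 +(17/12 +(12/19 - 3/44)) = -22229/3762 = -5.91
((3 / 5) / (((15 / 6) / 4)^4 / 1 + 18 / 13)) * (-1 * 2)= -319488 / 409265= -0.78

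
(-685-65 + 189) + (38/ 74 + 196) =-13486/ 37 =-364.49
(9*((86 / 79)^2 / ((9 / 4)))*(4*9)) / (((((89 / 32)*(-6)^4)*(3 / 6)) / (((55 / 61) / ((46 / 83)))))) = 1080407680 / 7013654523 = 0.15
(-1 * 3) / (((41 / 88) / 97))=-624.59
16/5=3.20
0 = 0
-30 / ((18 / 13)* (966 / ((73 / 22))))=-4745 / 63756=-0.07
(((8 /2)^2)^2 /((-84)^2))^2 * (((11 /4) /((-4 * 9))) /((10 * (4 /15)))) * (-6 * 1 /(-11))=-4 /194481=-0.00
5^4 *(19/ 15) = 2375/ 3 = 791.67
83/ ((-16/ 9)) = -747/ 16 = -46.69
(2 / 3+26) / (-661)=-80 / 1983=-0.04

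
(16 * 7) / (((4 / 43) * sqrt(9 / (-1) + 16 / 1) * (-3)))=-151.69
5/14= 0.36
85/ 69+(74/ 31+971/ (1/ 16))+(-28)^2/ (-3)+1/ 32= 15278.32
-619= -619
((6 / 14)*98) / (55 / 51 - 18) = -2142 / 863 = -2.48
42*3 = 126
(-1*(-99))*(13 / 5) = 1287 / 5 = 257.40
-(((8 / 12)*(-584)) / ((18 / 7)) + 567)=-11221 / 27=-415.59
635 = 635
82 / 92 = 41 / 46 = 0.89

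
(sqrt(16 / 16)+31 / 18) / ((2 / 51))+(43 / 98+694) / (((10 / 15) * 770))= 6408317 / 90552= 70.77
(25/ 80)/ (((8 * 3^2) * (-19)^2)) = 5/ 415872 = 0.00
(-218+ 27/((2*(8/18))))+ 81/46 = -34199/184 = -185.86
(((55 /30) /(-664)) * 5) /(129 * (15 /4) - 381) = -0.00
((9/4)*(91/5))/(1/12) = 491.40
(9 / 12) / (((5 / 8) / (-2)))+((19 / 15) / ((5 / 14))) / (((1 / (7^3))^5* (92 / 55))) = 6945682489044953 / 690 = 10066206505862.25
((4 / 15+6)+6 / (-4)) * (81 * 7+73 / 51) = 414557 / 153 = 2709.52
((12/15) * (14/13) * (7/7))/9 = 56/585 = 0.10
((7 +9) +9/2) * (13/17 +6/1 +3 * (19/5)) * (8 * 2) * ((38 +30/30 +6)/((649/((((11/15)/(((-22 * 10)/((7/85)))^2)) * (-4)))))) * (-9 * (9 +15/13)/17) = 2010028608/2202083365625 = 0.00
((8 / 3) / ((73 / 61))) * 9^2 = 13176 / 73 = 180.49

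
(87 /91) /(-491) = -87 /44681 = -0.00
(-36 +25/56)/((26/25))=-49775/1456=-34.19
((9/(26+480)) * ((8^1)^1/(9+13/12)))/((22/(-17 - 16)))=-648/30613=-0.02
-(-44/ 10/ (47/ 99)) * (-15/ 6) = -1089/ 47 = -23.17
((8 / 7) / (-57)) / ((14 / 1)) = -4 / 2793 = -0.00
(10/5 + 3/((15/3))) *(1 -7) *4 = -312/5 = -62.40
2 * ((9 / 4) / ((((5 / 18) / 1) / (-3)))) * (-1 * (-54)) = -13122 / 5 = -2624.40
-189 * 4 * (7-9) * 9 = 13608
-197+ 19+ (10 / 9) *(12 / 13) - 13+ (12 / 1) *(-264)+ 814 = -99215 / 39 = -2543.97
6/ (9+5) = 3/ 7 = 0.43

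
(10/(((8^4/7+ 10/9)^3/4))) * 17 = 21253995/6297802653563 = 0.00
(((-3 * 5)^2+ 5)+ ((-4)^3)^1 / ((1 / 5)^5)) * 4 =-799080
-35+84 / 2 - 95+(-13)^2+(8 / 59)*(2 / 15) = 81.02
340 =340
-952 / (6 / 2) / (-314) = 476 / 471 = 1.01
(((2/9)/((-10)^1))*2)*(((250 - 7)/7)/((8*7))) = -27/980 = -0.03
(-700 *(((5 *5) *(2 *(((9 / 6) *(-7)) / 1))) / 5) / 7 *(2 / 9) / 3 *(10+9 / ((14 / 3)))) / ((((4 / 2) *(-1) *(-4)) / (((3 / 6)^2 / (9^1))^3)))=20875 / 839808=0.02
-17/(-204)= 0.08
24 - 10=14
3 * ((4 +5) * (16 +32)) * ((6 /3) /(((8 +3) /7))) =18144 /11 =1649.45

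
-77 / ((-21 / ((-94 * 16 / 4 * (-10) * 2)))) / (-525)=-16544 / 315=-52.52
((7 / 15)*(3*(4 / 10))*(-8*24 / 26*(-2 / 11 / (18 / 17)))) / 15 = 7616 / 160875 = 0.05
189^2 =35721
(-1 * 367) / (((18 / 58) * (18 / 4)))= -21286 / 81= -262.79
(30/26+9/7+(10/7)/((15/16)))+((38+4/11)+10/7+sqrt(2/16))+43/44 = sqrt(2)/4+537331/12012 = 45.09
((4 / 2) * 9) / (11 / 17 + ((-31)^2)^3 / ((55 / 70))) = 3366 / 211225876199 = 0.00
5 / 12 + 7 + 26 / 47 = 4495 / 564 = 7.97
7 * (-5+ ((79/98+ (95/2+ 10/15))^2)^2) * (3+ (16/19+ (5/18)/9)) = 2287035832503176794/14666006691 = 155941278.41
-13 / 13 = -1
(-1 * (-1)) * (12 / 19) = 12 / 19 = 0.63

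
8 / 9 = 0.89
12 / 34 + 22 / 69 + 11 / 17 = 91 / 69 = 1.32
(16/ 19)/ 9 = 16/ 171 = 0.09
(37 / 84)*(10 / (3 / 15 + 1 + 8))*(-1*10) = -4625 / 966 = -4.79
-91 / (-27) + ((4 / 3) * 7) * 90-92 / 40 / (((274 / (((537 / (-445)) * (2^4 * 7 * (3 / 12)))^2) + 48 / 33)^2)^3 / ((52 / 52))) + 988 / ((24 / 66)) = 42062577267448197652777790096665311660994008926570644551556058 / 11814423945893800943578686944150001498546195000863167431615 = 3560.27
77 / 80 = 0.96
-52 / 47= -1.11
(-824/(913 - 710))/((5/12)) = -9888/1015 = -9.74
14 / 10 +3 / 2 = 29 / 10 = 2.90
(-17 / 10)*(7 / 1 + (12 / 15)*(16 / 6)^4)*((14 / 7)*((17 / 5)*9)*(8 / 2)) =-22217164 / 1125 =-19748.59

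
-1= -1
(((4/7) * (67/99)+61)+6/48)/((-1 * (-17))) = 341021/94248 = 3.62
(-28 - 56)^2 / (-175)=-1008 / 25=-40.32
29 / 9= 3.22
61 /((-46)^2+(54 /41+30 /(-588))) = 245098 /8507175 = 0.03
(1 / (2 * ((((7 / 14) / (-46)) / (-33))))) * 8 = 12144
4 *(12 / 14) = 24 / 7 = 3.43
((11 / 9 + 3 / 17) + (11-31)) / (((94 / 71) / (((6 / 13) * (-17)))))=202066 / 1833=110.24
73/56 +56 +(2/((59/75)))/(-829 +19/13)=57.30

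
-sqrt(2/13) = -sqrt(26)/13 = -0.39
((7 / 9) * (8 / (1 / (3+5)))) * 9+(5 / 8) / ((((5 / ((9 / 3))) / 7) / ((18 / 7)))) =1819 / 4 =454.75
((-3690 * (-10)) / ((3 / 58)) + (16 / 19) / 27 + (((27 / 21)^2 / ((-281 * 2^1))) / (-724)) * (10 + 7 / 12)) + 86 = 29189979707139109 / 40911774624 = 713486.03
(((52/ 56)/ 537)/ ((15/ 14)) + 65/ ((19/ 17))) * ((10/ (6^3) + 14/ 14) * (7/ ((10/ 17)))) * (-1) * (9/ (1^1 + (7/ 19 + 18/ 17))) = -145340337727/ 54129600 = -2685.04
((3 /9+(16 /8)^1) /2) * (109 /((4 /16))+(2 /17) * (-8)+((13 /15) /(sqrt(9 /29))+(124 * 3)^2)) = 91 * sqrt(29) /270+8259734 /51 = 161957.38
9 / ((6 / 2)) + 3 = 6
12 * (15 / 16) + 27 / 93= 1431 / 124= 11.54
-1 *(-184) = 184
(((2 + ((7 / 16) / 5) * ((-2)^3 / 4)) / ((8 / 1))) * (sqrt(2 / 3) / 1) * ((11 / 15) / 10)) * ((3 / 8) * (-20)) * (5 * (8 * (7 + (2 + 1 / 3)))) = -5621 * sqrt(6) / 360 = -38.25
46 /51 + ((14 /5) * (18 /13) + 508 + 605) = 1117.78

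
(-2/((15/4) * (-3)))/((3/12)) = 32/45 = 0.71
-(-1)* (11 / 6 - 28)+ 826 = 4799 / 6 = 799.83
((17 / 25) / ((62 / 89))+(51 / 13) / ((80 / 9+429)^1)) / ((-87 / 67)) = -5241207593 / 6908770050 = -0.76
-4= -4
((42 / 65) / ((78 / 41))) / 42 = 41 / 5070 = 0.01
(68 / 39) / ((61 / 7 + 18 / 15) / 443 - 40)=-1054340 / 24174267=-0.04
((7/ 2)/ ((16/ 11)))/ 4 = 77/ 128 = 0.60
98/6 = 49/3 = 16.33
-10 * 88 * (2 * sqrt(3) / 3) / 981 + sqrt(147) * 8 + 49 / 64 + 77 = 4977 / 64 + 163048 * sqrt(3) / 2943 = 173.72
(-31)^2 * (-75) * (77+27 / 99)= -61263750 / 11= -5569431.82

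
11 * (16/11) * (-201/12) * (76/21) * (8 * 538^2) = -47163163136/21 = -2245864911.24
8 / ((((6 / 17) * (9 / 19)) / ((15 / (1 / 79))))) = 510340 / 9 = 56704.44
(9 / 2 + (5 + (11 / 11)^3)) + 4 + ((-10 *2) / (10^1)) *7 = 1 / 2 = 0.50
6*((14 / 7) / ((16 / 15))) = 45 / 4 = 11.25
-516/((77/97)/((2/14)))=-50052/539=-92.86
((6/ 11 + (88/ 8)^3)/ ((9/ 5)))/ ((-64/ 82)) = -3002635/ 3168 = -947.80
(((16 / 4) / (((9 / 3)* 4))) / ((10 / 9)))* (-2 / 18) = -1 / 30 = -0.03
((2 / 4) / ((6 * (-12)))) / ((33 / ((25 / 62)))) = -25 / 294624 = -0.00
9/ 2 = 4.50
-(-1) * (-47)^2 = 2209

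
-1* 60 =-60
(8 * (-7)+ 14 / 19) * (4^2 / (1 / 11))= -184800 / 19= -9726.32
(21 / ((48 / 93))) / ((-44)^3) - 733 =-733.00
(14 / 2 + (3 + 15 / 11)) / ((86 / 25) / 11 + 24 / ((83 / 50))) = 259375 / 337138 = 0.77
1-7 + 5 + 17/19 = -2/19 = -0.11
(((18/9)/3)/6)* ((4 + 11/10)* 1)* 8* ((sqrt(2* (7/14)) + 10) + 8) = 86.13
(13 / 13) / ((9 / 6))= 2 / 3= 0.67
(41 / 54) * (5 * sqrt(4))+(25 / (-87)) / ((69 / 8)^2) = 7.59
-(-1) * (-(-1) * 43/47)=0.91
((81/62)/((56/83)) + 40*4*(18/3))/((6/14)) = 1113281/496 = 2244.52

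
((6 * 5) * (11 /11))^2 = 900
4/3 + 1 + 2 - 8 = -11/3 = -3.67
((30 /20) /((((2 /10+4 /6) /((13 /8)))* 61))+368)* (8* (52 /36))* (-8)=-18679076 /549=-34023.82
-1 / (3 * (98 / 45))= -15 / 98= -0.15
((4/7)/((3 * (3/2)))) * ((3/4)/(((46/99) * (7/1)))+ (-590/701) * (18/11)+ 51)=165043925/26070891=6.33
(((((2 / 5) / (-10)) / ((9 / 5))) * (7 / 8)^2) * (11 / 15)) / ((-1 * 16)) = 539 / 691200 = 0.00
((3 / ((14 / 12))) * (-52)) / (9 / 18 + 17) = -1872 / 245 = -7.64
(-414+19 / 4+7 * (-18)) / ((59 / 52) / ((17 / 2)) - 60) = 8.94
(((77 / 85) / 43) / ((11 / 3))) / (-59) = -21 / 215645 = -0.00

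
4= 4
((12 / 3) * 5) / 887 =20 / 887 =0.02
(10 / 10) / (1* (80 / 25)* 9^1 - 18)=5 / 54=0.09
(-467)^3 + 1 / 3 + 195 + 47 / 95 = -29026499644 / 285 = -101847367.17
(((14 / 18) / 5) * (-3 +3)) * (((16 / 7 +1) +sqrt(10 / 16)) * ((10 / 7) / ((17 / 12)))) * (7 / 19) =0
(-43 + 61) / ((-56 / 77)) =-99 / 4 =-24.75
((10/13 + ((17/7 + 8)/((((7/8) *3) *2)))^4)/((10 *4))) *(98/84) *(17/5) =1.62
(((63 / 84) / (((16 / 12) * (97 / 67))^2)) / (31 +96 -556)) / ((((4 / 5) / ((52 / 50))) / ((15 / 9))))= -13467 / 13247872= -0.00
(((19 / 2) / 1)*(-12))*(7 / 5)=-798 / 5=-159.60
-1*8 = -8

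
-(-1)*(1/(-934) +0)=-0.00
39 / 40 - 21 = -801 / 40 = -20.02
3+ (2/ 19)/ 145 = 8267/ 2755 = 3.00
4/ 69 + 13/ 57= 125/ 437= 0.29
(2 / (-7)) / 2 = -1 / 7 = -0.14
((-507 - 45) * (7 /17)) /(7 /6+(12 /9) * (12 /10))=-115920 /1411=-82.15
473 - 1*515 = -42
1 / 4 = 0.25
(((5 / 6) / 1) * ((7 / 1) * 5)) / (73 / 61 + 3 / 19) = 40565 / 1884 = 21.53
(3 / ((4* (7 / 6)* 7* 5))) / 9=1 / 490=0.00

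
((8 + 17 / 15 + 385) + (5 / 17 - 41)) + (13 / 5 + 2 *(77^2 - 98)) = 3064597 / 255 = 12018.03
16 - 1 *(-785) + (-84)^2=7857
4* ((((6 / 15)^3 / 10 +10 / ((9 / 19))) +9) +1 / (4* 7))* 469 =318191911 / 5625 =56567.45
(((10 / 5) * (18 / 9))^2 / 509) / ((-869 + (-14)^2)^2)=16 / 230540861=0.00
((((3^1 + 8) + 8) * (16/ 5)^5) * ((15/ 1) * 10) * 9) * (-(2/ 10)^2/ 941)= -1075838976/ 2940625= -365.85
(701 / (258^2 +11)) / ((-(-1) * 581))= 701 / 38680075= 0.00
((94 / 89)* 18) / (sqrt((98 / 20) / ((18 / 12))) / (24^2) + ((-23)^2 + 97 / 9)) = 649312174080 / 18435638967697-974592* sqrt(15) / 18435638967697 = 0.04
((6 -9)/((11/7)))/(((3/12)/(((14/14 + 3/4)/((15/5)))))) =-49/11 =-4.45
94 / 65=1.45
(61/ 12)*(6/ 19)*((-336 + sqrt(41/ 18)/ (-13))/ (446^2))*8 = -20496/ 944851 - 61*sqrt(82)/ 73698378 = -0.02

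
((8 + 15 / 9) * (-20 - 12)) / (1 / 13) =-4021.33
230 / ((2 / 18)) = 2070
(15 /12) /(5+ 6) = 5 /44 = 0.11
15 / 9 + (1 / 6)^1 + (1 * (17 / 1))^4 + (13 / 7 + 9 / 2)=1754113 / 21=83529.19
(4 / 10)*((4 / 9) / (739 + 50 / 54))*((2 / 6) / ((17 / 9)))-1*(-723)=613874031 / 849065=723.00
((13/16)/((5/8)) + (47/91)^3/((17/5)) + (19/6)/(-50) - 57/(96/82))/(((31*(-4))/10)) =728831529287/190623320160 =3.82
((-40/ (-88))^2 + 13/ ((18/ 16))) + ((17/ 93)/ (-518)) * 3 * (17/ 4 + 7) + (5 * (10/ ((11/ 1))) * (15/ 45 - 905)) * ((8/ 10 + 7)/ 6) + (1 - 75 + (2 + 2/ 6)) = -378119586797/ 69948648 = -5405.67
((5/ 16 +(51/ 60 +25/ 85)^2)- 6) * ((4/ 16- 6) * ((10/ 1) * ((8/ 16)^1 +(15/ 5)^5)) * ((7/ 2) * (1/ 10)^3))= 19843008339/ 92480000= 214.57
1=1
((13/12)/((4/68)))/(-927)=-221/11124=-0.02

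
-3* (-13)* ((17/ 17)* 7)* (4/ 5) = 1092/ 5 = 218.40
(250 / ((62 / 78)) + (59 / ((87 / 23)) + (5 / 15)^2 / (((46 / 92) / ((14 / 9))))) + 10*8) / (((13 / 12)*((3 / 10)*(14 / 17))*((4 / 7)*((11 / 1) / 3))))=2540586335 / 3471039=731.94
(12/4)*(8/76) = 6/19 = 0.32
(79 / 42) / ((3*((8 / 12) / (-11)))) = -869 / 84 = -10.35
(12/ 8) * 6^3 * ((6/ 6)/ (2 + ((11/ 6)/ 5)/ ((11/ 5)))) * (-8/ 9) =-1728/ 13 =-132.92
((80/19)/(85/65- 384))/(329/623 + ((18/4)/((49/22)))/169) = -76648936/3762265145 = -0.02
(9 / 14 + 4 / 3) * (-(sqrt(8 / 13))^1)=-83 * sqrt(26) / 273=-1.55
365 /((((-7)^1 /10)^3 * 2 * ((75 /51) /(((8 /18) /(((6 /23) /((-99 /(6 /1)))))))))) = 31397300 /3087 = 10170.81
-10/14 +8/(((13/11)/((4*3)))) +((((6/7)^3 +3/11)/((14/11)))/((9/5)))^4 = 45095340235285987981/559908414236637648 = 80.54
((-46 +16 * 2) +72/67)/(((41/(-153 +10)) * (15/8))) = 990704/41205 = 24.04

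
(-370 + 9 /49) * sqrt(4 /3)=-427.03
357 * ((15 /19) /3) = 1785 /19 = 93.95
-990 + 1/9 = -8909/9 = -989.89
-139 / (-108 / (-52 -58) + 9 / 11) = -695 / 9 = -77.22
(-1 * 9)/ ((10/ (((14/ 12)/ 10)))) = -21/ 200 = -0.10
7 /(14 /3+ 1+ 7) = 21 /38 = 0.55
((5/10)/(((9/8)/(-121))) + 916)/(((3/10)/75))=1940000/9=215555.56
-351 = -351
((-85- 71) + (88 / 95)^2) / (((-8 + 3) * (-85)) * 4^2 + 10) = -700078 / 30730125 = -0.02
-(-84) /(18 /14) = 65.33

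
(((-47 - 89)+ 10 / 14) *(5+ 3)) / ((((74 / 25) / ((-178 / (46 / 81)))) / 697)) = 475836533100 / 5957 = 79878551.80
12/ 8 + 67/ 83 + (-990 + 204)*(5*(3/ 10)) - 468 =-273019/ 166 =-1644.69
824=824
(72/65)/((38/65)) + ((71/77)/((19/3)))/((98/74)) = 143709/71687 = 2.00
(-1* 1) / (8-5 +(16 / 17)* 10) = -17 / 211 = -0.08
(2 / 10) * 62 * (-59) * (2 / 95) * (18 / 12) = -10974 / 475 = -23.10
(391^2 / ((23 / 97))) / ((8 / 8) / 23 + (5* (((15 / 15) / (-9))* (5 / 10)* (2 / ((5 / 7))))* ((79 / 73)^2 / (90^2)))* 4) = 1440252064033425 / 96116224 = 14984484.45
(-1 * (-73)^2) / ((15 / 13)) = -69277 / 15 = -4618.47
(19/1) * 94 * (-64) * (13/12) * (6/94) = -7904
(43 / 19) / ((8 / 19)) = 43 / 8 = 5.38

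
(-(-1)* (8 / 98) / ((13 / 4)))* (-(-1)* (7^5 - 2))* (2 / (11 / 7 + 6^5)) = 537760 / 4954313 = 0.11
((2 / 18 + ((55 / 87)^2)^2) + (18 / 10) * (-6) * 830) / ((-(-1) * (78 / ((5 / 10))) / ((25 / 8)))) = -6419123768125 / 35748810864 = -179.56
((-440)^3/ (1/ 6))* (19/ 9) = -3236992000/ 3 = -1078997333.33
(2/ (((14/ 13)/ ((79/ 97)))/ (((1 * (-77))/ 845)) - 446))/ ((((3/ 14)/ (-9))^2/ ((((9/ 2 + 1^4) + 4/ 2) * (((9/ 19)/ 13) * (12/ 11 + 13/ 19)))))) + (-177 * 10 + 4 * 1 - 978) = -1290096480547/ 469515878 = -2747.72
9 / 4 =2.25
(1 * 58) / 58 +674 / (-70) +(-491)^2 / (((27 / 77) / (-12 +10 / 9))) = -63671976296 / 8505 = -7486416.97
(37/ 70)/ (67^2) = 37/ 314230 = 0.00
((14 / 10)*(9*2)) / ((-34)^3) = -63 / 98260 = -0.00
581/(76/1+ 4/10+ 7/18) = 7.57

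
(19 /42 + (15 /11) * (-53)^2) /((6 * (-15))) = -1769879 /41580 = -42.57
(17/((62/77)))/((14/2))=187/62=3.02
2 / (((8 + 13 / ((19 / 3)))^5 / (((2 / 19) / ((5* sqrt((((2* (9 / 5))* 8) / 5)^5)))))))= 81450625 / 15812956460567808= 0.00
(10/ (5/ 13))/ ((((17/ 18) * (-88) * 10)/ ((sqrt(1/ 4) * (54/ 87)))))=-1053/ 108460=-0.01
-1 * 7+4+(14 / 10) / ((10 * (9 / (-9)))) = -157 / 50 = -3.14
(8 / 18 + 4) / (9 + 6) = 8 / 27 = 0.30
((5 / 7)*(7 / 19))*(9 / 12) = 15 / 76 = 0.20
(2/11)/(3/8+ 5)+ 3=1435/473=3.03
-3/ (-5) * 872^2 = 2281152/ 5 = 456230.40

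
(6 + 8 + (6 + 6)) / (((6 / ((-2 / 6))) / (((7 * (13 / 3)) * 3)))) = -1183 / 9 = -131.44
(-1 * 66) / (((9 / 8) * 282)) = -88 / 423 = -0.21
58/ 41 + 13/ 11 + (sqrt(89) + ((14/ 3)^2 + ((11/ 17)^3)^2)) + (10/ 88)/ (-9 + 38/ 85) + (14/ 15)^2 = sqrt(89) + 180244094129761367/ 7122738339911700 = 34.74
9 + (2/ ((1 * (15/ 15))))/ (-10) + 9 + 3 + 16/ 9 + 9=1421/ 45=31.58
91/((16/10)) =56.88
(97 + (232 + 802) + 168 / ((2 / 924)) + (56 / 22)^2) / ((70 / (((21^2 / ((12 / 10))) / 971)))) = 200112591 / 469964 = 425.80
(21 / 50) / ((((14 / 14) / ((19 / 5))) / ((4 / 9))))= 266 / 375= 0.71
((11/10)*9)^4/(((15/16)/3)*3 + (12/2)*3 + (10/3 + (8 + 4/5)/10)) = 288178803/694525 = 414.93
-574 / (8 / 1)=-287 / 4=-71.75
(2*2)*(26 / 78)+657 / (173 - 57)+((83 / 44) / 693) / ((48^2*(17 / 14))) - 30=-23.00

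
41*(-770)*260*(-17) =139539400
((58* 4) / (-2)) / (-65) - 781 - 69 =-55134 / 65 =-848.22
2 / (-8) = -1 / 4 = -0.25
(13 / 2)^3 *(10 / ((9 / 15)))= 54925 / 12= 4577.08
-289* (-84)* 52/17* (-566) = -42028896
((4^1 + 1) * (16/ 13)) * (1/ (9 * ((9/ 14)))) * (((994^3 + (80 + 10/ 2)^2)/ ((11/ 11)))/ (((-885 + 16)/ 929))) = -1021871024564320/ 915057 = -1116729367.20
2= 2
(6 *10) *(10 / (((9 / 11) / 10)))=22000 / 3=7333.33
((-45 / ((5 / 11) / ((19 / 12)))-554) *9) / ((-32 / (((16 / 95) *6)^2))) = 1842264 / 9025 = 204.13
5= 5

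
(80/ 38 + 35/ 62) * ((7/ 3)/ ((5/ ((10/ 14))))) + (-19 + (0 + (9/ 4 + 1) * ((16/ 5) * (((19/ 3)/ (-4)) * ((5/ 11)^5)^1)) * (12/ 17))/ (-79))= -13840689598493/ 764374136262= -18.11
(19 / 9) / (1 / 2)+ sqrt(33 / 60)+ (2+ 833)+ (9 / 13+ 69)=sqrt(55) / 10+ 106343 / 117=909.66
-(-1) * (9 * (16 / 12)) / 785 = 12 / 785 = 0.02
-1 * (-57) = 57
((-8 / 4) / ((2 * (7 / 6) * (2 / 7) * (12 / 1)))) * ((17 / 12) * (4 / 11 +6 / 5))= -731 / 1320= -0.55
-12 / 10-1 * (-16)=74 / 5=14.80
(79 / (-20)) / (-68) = 79 / 1360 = 0.06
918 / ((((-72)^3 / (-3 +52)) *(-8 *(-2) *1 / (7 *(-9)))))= 5831 / 12288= 0.47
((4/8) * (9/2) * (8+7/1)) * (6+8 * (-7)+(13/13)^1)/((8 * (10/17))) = -22491/64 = -351.42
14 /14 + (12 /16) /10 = 43 /40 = 1.08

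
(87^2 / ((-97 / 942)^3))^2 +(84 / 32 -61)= 320237667769014222502130029 / 6663776039432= 48056487173946.25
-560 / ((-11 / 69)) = 38640 / 11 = 3512.73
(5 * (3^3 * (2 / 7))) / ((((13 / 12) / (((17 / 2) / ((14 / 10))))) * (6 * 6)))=3825 / 637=6.00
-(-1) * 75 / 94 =75 / 94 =0.80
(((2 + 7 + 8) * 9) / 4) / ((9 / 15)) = 255 / 4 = 63.75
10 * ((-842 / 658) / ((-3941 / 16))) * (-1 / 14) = -33680 / 9076123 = -0.00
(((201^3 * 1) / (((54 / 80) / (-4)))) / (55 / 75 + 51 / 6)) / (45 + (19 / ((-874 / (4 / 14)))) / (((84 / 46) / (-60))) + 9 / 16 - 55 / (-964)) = -113735.58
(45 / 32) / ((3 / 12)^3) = 90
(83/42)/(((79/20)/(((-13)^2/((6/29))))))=2033915/4977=408.66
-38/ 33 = -1.15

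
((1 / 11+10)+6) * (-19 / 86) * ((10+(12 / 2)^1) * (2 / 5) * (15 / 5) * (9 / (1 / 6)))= -8716896 / 2365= -3685.79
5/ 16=0.31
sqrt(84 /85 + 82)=sqrt(599590) /85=9.11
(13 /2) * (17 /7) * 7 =110.50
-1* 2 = -2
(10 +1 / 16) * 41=6601 / 16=412.56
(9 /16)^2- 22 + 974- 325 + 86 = 182609 /256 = 713.32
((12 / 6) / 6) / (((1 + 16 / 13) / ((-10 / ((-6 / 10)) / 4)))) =325 / 522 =0.62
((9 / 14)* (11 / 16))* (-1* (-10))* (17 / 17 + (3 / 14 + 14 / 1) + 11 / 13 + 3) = 1717155 / 20384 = 84.24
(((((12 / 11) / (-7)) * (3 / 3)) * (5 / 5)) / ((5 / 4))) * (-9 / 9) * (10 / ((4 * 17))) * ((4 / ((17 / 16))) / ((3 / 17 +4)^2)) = 1536 / 388157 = 0.00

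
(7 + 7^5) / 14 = 1201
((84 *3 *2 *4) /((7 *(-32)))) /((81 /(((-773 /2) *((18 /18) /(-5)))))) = -773 /90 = -8.59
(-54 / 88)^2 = 729 / 1936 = 0.38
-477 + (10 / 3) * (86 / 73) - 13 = -106450 / 219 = -486.07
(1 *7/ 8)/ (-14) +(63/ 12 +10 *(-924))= -147757/ 16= -9234.81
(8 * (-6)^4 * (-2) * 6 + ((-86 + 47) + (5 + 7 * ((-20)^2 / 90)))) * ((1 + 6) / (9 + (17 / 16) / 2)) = -91376.50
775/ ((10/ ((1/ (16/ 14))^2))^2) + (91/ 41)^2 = 260794415/ 27541504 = 9.47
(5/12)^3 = 125/1728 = 0.07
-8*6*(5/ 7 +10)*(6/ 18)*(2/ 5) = -480/ 7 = -68.57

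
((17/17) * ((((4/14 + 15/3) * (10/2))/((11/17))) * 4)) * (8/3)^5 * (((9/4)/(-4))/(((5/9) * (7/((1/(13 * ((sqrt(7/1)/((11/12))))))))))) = -1288192 * sqrt(7)/40131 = -84.93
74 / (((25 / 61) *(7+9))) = 2257 / 200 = 11.28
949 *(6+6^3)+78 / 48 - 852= 1678621 / 8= 209827.62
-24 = -24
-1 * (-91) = 91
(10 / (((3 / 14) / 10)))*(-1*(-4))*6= 11200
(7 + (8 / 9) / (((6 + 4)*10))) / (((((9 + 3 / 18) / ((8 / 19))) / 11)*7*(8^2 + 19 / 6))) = 2656 / 352625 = 0.01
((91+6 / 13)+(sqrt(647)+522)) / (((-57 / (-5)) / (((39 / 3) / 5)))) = 145.71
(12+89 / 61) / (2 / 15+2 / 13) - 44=2.87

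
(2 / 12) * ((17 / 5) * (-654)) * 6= -11118 / 5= -2223.60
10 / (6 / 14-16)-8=-942 / 109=-8.64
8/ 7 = 1.14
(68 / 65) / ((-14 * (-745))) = 34 / 338975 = 0.00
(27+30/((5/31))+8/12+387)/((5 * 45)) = 1802/675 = 2.67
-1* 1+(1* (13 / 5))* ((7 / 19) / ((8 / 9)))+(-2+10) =6139 / 760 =8.08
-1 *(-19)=19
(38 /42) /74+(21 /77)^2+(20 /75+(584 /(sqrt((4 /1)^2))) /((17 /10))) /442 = 994368877 /3532218690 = 0.28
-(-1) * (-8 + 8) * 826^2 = 0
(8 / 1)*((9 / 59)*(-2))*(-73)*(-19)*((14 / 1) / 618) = -466032 / 6077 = -76.69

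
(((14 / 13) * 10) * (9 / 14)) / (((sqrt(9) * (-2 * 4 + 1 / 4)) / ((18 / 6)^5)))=-29160 / 403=-72.36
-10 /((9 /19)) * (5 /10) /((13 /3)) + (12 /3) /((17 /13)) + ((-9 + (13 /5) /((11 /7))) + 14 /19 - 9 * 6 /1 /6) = -10382608 /692835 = -14.99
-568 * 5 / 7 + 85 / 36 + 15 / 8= -202345 / 504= -401.48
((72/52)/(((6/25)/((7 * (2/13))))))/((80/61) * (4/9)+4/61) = 9.58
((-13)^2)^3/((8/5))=24134045/8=3016755.62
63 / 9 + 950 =957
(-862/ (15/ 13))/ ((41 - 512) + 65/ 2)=22412/ 13155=1.70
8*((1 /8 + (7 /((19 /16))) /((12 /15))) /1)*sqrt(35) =354.65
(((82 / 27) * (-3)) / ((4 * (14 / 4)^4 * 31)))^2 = 107584 / 448737874641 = 0.00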